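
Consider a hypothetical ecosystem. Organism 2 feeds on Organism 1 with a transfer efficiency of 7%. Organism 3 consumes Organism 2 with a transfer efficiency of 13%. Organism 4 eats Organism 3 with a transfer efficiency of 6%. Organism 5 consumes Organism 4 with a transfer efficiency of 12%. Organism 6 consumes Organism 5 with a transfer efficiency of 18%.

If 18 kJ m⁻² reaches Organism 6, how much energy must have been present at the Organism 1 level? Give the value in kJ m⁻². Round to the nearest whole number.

1526252 kJ m⁻²

Cumulative transfer efficiency: 0.07 × 0.13 × 0.06 × 0.12 × 0.18 = 0.0000117936
Organism 1 energy = 18 / 0.0000117936 = 1526252 kJ m⁻²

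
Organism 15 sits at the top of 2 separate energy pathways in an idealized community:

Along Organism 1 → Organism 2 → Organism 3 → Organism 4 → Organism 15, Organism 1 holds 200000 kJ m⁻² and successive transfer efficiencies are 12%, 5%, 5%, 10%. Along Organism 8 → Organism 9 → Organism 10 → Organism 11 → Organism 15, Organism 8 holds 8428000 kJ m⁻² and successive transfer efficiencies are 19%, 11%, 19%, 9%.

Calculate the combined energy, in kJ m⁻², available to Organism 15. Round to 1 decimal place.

3018.1 kJ m⁻²

Via Organism 1: 200000 × 0.12 × 0.05 × 0.05 × 0.1 = 6 kJ m⁻²
Via Organism 8: 8428000 × 0.19 × 0.11 × 0.19 × 0.09 = 3012.08292 kJ m⁻²
Total at Organism 15: 6 + 3012.08292 = 3018.08292 kJ m⁻²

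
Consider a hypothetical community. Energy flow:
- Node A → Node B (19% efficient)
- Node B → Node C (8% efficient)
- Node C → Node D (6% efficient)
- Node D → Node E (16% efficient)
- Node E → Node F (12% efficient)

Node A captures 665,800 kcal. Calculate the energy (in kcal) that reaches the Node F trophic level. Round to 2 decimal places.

11.66 kcal

Node B: 665800 × 0.19 = 126502 kcal
Node C: 126502 × 0.08 = 10120.16 kcal
Node D: 10120.16 × 0.06 = 607.2096 kcal
Node E: 607.2096 × 0.16 = 97.153536 kcal
Node F: 97.153536 × 0.12 = 11.65842432 kcal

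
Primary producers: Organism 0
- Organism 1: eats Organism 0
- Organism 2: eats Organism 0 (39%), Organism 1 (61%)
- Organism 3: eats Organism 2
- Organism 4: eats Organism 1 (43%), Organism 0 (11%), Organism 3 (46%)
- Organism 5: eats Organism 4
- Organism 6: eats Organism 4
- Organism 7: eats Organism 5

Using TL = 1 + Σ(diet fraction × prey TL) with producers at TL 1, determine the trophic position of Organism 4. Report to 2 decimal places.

3.63

Organism 1: 1 + 1 = 2
Organism 2: 1 + (0.39×1 + 0.61×2) = 2.61
Organism 3: 1 + 2.61 = 3.61
Organism 4: 1 + (0.43×2 + 0.11×1 + 0.46×3.61) = 3.6306
Organism 5: 1 + 3.6306 = 4.6306
Organism 6: 1 + 3.6306 = 4.6306
Organism 7: 1 + 4.6306 = 5.6306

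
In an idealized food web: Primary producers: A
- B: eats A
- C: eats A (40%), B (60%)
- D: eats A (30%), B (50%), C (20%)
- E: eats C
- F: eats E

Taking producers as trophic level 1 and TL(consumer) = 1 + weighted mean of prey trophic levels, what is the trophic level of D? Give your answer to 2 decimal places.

B: 1 + 1 = 2
C: 1 + (0.4×1 + 0.6×2) = 2.6
D: 1 + (0.3×1 + 0.5×2 + 0.2×2.6) = 2.82
E: 1 + 2.6 = 3.6
F: 1 + 3.6 = 4.6

2.82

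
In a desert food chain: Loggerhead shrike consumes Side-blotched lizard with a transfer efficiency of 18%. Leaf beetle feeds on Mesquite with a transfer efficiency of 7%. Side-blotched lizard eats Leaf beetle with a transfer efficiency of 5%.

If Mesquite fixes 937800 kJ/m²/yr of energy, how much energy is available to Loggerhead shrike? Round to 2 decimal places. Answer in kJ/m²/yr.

590.81 kJ/m²/yr

Leaf beetle: 937800 × 0.07 = 65646 kJ/m²/yr
Side-blotched lizard: 65646 × 0.05 = 3282.3 kJ/m²/yr
Loggerhead shrike: 3282.3 × 0.18 = 590.814 kJ/m²/yr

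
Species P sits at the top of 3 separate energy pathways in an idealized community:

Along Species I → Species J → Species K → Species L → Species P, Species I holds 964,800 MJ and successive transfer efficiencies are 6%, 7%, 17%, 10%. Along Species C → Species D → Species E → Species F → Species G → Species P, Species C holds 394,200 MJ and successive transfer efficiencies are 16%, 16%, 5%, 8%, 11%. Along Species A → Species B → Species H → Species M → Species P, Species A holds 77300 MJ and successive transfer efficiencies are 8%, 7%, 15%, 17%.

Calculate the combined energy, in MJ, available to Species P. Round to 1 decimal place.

84.4 MJ

Via Species I: 964800 × 0.06 × 0.07 × 0.17 × 0.1 = 68.88672 MJ
Via Species C: 394200 × 0.16 × 0.16 × 0.05 × 0.08 × 0.11 = 4.4402688 MJ
Via Species A: 77300 × 0.08 × 0.07 × 0.15 × 0.17 = 11.03844 MJ
Total at Species P: 68.88672 + 4.4402688 + 11.03844 = 84.3654288 MJ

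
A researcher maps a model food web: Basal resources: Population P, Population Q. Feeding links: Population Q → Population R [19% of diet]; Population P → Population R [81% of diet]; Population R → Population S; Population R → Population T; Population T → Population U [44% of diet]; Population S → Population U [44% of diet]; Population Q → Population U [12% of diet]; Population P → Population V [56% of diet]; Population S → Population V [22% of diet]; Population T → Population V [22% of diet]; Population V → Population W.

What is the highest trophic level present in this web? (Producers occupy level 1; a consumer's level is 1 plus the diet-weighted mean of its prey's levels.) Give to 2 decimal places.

3.88

Population R: 1 + (0.19×1 + 0.81×1) = 2
Population S: 1 + 2 = 3
Population T: 1 + 2 = 3
Population U: 1 + (0.44×3 + 0.44×3 + 0.12×1) = 3.76
Population V: 1 + (0.56×1 + 0.22×3 + 0.22×3) = 2.88
Population W: 1 + 2.88 = 3.88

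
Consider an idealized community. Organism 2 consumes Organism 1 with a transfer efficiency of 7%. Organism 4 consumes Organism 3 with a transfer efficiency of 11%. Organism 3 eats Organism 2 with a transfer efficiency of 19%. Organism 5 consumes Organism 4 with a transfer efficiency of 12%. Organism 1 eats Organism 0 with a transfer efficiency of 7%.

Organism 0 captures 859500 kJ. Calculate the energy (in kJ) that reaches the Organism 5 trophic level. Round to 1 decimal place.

Organism 1: 859500 × 0.07 = 60165 kJ
Organism 2: 60165 × 0.07 = 4211.55 kJ
Organism 3: 4211.55 × 0.19 = 800.1945 kJ
Organism 4: 800.1945 × 0.11 = 88.021395 kJ
Organism 5: 88.021395 × 0.12 = 10.5625674 kJ

10.6 kJ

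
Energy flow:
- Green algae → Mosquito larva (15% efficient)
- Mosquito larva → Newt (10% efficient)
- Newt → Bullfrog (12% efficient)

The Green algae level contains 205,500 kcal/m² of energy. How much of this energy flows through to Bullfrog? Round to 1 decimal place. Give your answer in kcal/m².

369.9 kcal/m²

Mosquito larva: 205500 × 0.15 = 30825 kcal/m²
Newt: 30825 × 0.1 = 3082.5 kcal/m²
Bullfrog: 3082.5 × 0.12 = 369.9 kcal/m²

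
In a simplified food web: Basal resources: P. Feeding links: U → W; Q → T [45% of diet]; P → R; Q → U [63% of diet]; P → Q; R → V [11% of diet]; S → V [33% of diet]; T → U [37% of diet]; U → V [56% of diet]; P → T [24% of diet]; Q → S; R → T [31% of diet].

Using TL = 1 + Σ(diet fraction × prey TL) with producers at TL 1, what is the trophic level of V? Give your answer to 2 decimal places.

Q: 1 + 1 = 2
R: 1 + 1 = 2
S: 1 + 2 = 3
T: 1 + (0.45×2 + 0.31×2 + 0.24×1) = 2.76
U: 1 + (0.37×2.76 + 0.63×2) = 3.2812
V: 1 + (0.56×3.2812 + 0.11×2 + 0.33×3) = 4.047472
W: 1 + 3.2812 = 4.2812

4.05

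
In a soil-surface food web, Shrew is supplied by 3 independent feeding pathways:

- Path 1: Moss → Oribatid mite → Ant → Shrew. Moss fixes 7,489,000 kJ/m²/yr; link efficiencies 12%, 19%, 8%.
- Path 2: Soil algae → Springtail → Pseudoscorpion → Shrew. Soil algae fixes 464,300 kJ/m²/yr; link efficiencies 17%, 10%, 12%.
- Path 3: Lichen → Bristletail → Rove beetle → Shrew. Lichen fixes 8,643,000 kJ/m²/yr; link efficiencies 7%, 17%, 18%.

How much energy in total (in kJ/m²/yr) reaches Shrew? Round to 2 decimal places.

Path 1: 7489000 × 0.12 × 0.19 × 0.08 = 13659.936 kJ/m²/yr
Path 2: 464300 × 0.17 × 0.1 × 0.12 = 947.172 kJ/m²/yr
Path 3: 8643000 × 0.07 × 0.17 × 0.18 = 18513.306 kJ/m²/yr
Total at Shrew: 13659.936 + 947.172 + 18513.306 = 33120.414 kJ/m²/yr

33120.41 kJ/m²/yr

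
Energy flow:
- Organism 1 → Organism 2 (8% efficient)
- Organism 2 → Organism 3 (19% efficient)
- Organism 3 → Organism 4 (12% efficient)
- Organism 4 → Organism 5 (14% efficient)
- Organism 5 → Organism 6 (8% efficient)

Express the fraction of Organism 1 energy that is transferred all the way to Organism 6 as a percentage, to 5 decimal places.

Product of link efficiencies: 0.08 × 0.19 × 0.12 × 0.14 × 0.08 = 0.0000204288
As a percentage: 0.0000204288 × 100 = 0.00204%

0.00204%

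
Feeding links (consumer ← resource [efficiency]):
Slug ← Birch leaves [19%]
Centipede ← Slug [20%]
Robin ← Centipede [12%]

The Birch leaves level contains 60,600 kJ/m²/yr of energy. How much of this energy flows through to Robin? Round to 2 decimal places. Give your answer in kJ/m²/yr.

276.34 kJ/m²/yr

Slug: 60600 × 0.19 = 11514 kJ/m²/yr
Centipede: 11514 × 0.2 = 2302.8 kJ/m²/yr
Robin: 2302.8 × 0.12 = 276.336 kJ/m²/yr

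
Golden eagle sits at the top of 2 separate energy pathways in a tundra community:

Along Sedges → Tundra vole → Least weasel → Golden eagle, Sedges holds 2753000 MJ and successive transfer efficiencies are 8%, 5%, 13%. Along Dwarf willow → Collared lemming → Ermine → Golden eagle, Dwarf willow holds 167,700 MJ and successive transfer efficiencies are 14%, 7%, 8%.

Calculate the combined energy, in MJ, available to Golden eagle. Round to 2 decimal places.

1563.04 MJ

Via Sedges: 2753000 × 0.08 × 0.05 × 0.13 = 1431.56 MJ
Via Dwarf willow: 167700 × 0.14 × 0.07 × 0.08 = 131.4768 MJ
Total at Golden eagle: 1431.56 + 131.4768 = 1563.0368 MJ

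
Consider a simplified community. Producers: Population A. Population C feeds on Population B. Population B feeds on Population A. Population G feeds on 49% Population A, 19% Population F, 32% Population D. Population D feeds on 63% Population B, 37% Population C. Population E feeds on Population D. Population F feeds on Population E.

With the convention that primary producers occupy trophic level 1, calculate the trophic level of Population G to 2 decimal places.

Population B: 1 + 1 = 2
Population C: 1 + 2 = 3
Population D: 1 + (0.63×2 + 0.37×3) = 3.37
Population E: 1 + 3.37 = 4.37
Population F: 1 + 4.37 = 5.37
Population G: 1 + (0.49×1 + 0.19×5.37 + 0.32×3.37) = 3.5887

3.59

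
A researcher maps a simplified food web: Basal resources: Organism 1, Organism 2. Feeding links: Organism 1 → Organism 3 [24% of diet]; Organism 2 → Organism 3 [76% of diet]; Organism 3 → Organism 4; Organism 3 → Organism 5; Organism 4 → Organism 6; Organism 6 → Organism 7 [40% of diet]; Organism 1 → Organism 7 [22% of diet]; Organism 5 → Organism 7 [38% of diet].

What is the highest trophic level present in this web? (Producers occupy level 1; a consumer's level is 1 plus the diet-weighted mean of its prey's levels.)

4

Organism 3: 1 + (0.24×1 + 0.76×1) = 2
Organism 4: 1 + 2 = 3
Organism 5: 1 + 2 = 3
Organism 6: 1 + 3 = 4
Organism 7: 1 + (0.4×4 + 0.22×1 + 0.38×3) = 3.96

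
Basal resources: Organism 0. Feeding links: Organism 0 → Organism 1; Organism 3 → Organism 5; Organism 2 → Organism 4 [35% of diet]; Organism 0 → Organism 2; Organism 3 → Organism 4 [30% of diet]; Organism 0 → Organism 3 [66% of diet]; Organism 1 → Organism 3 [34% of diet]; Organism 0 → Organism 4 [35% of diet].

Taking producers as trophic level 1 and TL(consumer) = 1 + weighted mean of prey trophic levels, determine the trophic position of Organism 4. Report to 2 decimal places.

Organism 1: 1 + 1 = 2
Organism 2: 1 + 1 = 2
Organism 3: 1 + (0.34×2 + 0.66×1) = 2.34
Organism 4: 1 + (0.3×2.34 + 0.35×1 + 0.35×2) = 2.752
Organism 5: 1 + 2.34 = 3.34

2.75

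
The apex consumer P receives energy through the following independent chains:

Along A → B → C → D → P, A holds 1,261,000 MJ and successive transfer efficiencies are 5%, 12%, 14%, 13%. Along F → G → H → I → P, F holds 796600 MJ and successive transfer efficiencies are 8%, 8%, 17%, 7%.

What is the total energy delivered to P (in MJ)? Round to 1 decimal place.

Via A: 1261000 × 0.05 × 0.12 × 0.14 × 0.13 = 137.7012 MJ
Via F: 796600 × 0.08 × 0.08 × 0.17 × 0.07 = 60.669056 MJ
Total at P: 137.7012 + 60.669056 = 198.370256 MJ

198.4 MJ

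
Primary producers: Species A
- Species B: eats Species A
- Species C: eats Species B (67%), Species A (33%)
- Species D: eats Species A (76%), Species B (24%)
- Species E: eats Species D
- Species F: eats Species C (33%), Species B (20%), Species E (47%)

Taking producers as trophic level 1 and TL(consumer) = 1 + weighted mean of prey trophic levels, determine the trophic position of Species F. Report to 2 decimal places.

Species B: 1 + 1 = 2
Species C: 1 + (0.67×2 + 0.33×1) = 2.67
Species D: 1 + (0.76×1 + 0.24×2) = 2.24
Species E: 1 + 2.24 = 3.24
Species F: 1 + (0.33×2.67 + 0.2×2 + 0.47×3.24) = 3.8039

3.80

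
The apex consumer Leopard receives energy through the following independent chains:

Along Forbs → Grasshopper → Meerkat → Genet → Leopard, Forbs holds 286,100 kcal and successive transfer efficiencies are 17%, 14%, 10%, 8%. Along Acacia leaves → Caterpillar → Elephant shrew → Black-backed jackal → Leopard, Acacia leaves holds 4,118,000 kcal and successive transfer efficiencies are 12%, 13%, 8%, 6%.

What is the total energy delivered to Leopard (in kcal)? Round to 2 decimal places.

362.83 kcal

Via Forbs: 286100 × 0.17 × 0.14 × 0.1 × 0.08 = 54.47344 kcal
Via Acacia leaves: 4118000 × 0.12 × 0.13 × 0.08 × 0.06 = 308.35584 kcal
Total at Leopard: 54.47344 + 308.35584 = 362.82928 kcal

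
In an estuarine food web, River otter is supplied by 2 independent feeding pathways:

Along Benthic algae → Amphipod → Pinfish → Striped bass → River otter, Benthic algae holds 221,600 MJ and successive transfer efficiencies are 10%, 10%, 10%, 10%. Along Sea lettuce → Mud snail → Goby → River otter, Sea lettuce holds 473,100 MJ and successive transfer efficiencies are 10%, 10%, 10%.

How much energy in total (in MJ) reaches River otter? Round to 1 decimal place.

Via Benthic algae: 221600 × 0.1 × 0.1 × 0.1 × 0.1 = 22.16 MJ
Via Sea lettuce: 473100 × 0.1 × 0.1 × 0.1 = 473.1 MJ
Total at River otter: 22.16 + 473.1 = 495.26 MJ

495.3 MJ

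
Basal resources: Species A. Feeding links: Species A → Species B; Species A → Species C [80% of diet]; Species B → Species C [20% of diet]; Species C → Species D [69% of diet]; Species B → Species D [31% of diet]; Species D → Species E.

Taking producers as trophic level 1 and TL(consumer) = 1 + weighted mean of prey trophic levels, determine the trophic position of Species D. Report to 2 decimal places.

Species B: 1 + 1 = 2
Species C: 1 + (0.8×1 + 0.2×2) = 2.2
Species D: 1 + (0.69×2.2 + 0.31×2) = 3.138
Species E: 1 + 3.138 = 4.138

3.14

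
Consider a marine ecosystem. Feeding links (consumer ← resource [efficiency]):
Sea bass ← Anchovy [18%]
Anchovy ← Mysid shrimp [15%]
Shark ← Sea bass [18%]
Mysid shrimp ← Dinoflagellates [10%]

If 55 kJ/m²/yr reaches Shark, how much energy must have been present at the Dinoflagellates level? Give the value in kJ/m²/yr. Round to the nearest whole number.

113169 kJ/m²/yr

Cumulative transfer efficiency: 0.1 × 0.15 × 0.18 × 0.18 = 0.000486
Dinoflagellates energy = 55 / 0.000486 = 113169 kJ/m²/yr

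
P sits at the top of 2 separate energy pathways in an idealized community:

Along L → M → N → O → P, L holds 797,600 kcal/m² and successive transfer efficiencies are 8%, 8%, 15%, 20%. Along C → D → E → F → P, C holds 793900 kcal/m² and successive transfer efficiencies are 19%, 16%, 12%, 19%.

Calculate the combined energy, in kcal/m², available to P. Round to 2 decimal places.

Via L: 797600 × 0.08 × 0.08 × 0.15 × 0.2 = 153.1392 kcal/m²
Via C: 793900 × 0.19 × 0.16 × 0.12 × 0.19 = 550.267968 kcal/m²
Total at P: 153.1392 + 550.267968 = 703.407168 kcal/m²

703.41 kcal/m²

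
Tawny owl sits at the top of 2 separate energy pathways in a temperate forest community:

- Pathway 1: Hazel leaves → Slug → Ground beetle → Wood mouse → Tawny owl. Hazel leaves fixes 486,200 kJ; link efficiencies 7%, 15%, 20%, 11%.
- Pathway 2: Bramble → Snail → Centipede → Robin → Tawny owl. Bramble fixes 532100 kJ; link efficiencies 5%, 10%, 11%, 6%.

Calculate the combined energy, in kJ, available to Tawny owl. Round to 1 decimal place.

Pathway 1: 486200 × 0.07 × 0.15 × 0.2 × 0.11 = 112.3122 kJ
Pathway 2: 532100 × 0.05 × 0.1 × 0.11 × 0.06 = 17.5593 kJ
Total at Tawny owl: 112.3122 + 17.5593 = 129.8715 kJ

129.9 kJ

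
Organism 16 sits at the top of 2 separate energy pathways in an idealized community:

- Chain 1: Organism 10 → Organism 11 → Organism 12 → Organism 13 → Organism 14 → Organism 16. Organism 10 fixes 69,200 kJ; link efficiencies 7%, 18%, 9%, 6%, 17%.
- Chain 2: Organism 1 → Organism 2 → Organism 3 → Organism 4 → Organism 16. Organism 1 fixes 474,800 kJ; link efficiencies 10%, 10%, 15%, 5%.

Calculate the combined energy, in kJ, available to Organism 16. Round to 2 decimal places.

36.41 kJ

Chain 1: 69200 × 0.07 × 0.18 × 0.09 × 0.06 × 0.17 = 0.80042256 kJ
Chain 2: 474800 × 0.1 × 0.1 × 0.15 × 0.05 = 35.61 kJ
Total at Organism 16: 0.80042256 + 35.61 = 36.41042256 kJ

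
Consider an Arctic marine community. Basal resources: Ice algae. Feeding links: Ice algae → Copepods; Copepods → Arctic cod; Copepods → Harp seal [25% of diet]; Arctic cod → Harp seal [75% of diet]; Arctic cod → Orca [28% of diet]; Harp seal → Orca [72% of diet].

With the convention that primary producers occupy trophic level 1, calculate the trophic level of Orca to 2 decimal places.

Copepods: 1 + 1 = 2
Arctic cod: 1 + 2 = 3
Harp seal: 1 + (0.25×2 + 0.75×3) = 3.75
Orca: 1 + (0.28×3 + 0.72×3.75) = 4.54

4.54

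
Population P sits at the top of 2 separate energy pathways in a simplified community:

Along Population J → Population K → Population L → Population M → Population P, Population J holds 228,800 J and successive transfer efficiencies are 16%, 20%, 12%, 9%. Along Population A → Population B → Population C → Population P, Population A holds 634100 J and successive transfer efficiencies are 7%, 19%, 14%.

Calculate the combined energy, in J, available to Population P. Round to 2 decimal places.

Via Population J: 228800 × 0.16 × 0.2 × 0.12 × 0.09 = 79.07328 J
Via Population A: 634100 × 0.07 × 0.19 × 0.14 = 1180.6942 J
Total at Population P: 79.07328 + 1180.6942 = 1259.76748 J

1259.77 J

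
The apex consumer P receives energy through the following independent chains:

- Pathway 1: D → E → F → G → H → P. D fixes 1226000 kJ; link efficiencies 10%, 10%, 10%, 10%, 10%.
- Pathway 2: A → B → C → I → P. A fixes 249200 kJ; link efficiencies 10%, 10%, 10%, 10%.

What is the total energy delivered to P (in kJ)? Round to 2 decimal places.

37.18 kJ

Pathway 1: 1226000 × 0.1 × 0.1 × 0.1 × 0.1 × 0.1 = 12.26 kJ
Pathway 2: 249200 × 0.1 × 0.1 × 0.1 × 0.1 = 24.92 kJ
Total at P: 12.26 + 24.92 = 37.18 kJ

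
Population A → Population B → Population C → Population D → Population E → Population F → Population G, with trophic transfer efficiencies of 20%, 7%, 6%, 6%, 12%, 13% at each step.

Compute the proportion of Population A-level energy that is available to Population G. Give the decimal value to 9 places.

Product of link efficiencies: 0.2 × 0.07 × 0.06 × 0.06 × 0.12 × 0.13 = 0.00000078624

0.000000786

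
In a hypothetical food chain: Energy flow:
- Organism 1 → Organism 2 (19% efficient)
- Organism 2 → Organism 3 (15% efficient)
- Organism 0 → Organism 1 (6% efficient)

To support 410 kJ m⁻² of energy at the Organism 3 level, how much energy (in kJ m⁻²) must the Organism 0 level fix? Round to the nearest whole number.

Cumulative transfer efficiency: 0.06 × 0.19 × 0.15 = 0.00171
Organism 0 energy = 410 / 0.00171 = 239766 kJ m⁻²

239766 kJ m⁻²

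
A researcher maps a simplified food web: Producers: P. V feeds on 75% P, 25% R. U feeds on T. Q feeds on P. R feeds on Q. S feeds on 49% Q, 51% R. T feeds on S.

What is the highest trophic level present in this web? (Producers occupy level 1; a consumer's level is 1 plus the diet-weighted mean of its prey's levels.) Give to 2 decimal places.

Q: 1 + 1 = 2
R: 1 + 2 = 3
S: 1 + (0.49×2 + 0.51×3) = 3.51
T: 1 + 3.51 = 4.51
U: 1 + 4.51 = 5.51
V: 1 + (0.75×1 + 0.25×3) = 2.5

5.51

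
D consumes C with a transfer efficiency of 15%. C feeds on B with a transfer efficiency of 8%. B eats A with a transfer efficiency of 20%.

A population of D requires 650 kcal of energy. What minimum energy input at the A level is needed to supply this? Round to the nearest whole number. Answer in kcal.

Cumulative transfer efficiency: 0.2 × 0.08 × 0.15 = 0.0024
A energy = 650 / 0.0024 = 270833 kcal

270833 kcal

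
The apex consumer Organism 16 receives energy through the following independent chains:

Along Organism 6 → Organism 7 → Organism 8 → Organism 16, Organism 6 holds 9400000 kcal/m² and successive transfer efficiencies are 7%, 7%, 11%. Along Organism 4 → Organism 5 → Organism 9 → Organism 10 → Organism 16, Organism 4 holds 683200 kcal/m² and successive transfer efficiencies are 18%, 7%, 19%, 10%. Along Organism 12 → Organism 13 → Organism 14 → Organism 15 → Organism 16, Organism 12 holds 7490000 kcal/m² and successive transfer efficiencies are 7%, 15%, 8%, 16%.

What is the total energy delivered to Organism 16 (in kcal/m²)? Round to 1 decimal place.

Via Organism 6: 9400000 × 0.07 × 0.07 × 0.11 = 5066.6 kcal/m²
Via Organism 4: 683200 × 0.18 × 0.07 × 0.19 × 0.1 = 163.55808 kcal/m²
Via Organism 12: 7490000 × 0.07 × 0.15 × 0.08 × 0.16 = 1006.656 kcal/m²
Total at Organism 16: 5066.6 + 163.55808 + 1006.656 = 6236.81408 kcal/m²

6236.8 kcal/m²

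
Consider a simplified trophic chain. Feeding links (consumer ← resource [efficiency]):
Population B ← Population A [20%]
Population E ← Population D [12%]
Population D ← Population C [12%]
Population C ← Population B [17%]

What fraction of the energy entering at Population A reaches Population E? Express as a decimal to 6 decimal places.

0.000490

Product of link efficiencies: 0.2 × 0.17 × 0.12 × 0.12 = 0.0004896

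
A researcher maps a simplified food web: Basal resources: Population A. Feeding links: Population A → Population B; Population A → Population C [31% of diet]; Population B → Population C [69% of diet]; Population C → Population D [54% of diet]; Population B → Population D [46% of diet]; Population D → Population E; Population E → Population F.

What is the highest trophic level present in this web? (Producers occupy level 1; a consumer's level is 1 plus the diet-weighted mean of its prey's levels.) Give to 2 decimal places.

Population B: 1 + 1 = 2
Population C: 1 + (0.31×1 + 0.69×2) = 2.69
Population D: 1 + (0.54×2.69 + 0.46×2) = 3.3726
Population E: 1 + 3.3726 = 4.3726
Population F: 1 + 4.3726 = 5.3726

5.37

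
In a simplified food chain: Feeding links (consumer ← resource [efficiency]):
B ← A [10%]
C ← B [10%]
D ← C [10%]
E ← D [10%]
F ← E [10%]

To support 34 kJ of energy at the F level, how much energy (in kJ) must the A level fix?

Cumulative transfer efficiency: 0.1 × 0.1 × 0.1 × 0.1 × 0.1 = 0.00001
A energy = 34 / 0.00001 = 3400000 kJ

3400000 kJ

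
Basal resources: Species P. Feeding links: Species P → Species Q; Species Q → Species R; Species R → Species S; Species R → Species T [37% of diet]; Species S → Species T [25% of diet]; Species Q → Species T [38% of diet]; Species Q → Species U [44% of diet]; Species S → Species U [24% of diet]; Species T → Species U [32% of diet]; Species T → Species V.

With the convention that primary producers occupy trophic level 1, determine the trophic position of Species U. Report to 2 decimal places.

Species Q: 1 + 1 = 2
Species R: 1 + 2 = 3
Species S: 1 + 3 = 4
Species T: 1 + (0.37×3 + 0.25×4 + 0.38×2) = 3.87
Species U: 1 + (0.44×2 + 0.24×4 + 0.32×3.87) = 4.0784
Species V: 1 + 3.87 = 4.87

4.08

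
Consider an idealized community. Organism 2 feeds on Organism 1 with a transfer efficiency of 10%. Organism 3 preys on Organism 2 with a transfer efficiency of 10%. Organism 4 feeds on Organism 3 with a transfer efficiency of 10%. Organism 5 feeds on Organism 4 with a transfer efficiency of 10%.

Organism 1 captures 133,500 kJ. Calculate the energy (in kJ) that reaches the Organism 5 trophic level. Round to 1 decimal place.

13.4 kJ

Organism 2: 133500 × 0.1 = 13350 kJ
Organism 3: 13350 × 0.1 = 1335 kJ
Organism 4: 1335 × 0.1 = 133.5 kJ
Organism 5: 133.5 × 0.1 = 13.35 kJ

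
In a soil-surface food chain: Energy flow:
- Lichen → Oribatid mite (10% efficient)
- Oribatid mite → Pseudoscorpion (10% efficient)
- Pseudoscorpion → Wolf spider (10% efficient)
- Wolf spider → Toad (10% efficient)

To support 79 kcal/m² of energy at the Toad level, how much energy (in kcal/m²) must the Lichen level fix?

Cumulative transfer efficiency: 0.1 × 0.1 × 0.1 × 0.1 = 0.0001
Lichen energy = 79 / 0.0001 = 790000 kcal/m²

790000 kcal/m²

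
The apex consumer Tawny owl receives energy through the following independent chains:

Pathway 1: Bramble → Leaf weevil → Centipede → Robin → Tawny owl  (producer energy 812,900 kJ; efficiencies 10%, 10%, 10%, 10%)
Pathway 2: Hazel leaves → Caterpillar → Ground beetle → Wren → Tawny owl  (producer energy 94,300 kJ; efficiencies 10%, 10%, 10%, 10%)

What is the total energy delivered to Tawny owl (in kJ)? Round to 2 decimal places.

90.72 kJ

Pathway 1: 812900 × 0.1 × 0.1 × 0.1 × 0.1 = 81.29 kJ
Pathway 2: 94300 × 0.1 × 0.1 × 0.1 × 0.1 = 9.43 kJ
Total at Tawny owl: 81.29 + 9.43 = 90.72 kJ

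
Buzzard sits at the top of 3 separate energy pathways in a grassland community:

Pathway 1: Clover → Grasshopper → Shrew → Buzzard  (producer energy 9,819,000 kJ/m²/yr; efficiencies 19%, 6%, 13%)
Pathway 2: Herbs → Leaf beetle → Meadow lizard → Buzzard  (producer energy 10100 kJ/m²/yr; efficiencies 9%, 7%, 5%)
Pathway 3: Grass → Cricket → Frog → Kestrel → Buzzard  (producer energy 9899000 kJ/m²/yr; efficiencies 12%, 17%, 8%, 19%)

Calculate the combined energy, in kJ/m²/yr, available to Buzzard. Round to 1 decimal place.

Pathway 1: 9819000 × 0.19 × 0.06 × 0.13 = 14551.758 kJ/m²/yr
Pathway 2: 10100 × 0.09 × 0.07 × 0.05 = 3.1815 kJ/m²/yr
Pathway 3: 9899000 × 0.12 × 0.17 × 0.08 × 0.19 = 3069.48192 kJ/m²/yr
Total at Buzzard: 14551.758 + 3.1815 + 3069.48192 = 17624.42142 kJ/m²/yr

17624.4 kJ/m²/yr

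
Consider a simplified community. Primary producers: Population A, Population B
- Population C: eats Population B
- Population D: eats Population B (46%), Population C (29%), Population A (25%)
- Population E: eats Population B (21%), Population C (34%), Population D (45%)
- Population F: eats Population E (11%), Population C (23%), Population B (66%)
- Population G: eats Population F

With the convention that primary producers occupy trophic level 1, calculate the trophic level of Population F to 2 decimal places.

Population C: 1 + 1 = 2
Population D: 1 + (0.46×1 + 0.29×2 + 0.25×1) = 2.29
Population E: 1 + (0.21×1 + 0.34×2 + 0.45×2.29) = 2.9205
Population F: 1 + (0.11×2.9205 + 0.23×2 + 0.66×1) = 2.441255
Population G: 1 + 2.441255 = 3.441255

2.44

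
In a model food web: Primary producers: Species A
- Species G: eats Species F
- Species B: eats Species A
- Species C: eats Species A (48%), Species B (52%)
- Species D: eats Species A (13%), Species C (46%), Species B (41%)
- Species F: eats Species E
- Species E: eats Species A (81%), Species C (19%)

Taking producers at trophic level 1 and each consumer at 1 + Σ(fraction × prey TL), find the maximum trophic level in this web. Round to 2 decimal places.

4.29

Species B: 1 + 1 = 2
Species C: 1 + (0.48×1 + 0.52×2) = 2.52
Species D: 1 + (0.13×1 + 0.46×2.52 + 0.41×2) = 3.1092
Species E: 1 + (0.81×1 + 0.19×2.52) = 2.2888
Species F: 1 + 2.2888 = 3.2888
Species G: 1 + 3.2888 = 4.2888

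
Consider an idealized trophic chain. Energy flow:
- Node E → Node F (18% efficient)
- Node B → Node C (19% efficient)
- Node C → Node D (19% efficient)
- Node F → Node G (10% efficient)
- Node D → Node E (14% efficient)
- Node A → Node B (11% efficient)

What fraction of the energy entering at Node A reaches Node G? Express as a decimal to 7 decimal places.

0.0000100

Product of link efficiencies: 0.11 × 0.19 × 0.19 × 0.14 × 0.18 × 0.1 = 0.00001000692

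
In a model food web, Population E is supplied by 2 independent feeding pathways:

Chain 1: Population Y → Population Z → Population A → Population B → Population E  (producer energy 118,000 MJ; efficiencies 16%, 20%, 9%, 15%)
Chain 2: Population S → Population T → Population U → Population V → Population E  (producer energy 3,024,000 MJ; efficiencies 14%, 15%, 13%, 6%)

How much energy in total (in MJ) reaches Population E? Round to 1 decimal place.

546.3 MJ

Chain 1: 118000 × 0.16 × 0.2 × 0.09 × 0.15 = 50.976 MJ
Chain 2: 3024000 × 0.14 × 0.15 × 0.13 × 0.06 = 495.3312 MJ
Total at Population E: 50.976 + 495.3312 = 546.3072 MJ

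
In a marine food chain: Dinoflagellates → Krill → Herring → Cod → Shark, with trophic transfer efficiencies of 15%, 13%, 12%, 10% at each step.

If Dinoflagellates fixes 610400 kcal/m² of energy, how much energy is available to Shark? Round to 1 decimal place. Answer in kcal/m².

Krill: 610400 × 0.15 = 91560 kcal/m²
Herring: 91560 × 0.13 = 11902.8 kcal/m²
Cod: 11902.8 × 0.12 = 1428.336 kcal/m²
Shark: 1428.336 × 0.1 = 142.8336 kcal/m²

142.8 kcal/m²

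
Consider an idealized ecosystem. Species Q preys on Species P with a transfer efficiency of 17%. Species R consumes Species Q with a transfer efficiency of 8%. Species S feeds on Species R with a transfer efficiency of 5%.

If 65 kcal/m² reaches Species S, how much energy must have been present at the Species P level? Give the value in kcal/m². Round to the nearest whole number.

95588 kcal/m²

Cumulative transfer efficiency: 0.17 × 0.08 × 0.05 = 0.00068
Species P energy = 65 / 0.00068 = 95588 kcal/m²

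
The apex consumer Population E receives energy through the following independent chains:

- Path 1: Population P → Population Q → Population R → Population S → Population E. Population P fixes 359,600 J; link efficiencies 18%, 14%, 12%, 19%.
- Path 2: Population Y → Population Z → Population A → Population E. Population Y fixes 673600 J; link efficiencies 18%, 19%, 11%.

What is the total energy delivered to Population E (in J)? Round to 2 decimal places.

2740.69 J

Path 1: 359600 × 0.18 × 0.14 × 0.12 × 0.19 = 206.611776 J
Path 2: 673600 × 0.18 × 0.19 × 0.11 = 2534.0832 J
Total at Population E: 206.611776 + 2534.0832 = 2740.694976 J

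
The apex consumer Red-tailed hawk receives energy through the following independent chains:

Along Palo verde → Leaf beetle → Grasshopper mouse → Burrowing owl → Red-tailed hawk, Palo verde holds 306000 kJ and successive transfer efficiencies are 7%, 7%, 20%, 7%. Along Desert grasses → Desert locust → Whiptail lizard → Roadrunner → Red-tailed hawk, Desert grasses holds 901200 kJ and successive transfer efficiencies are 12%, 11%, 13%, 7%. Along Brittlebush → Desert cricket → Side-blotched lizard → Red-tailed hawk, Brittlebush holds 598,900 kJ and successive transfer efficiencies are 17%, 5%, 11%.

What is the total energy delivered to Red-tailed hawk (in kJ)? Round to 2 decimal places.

Via Palo verde: 306000 × 0.07 × 0.07 × 0.2 × 0.07 = 20.9916 kJ
Via Desert grasses: 901200 × 0.12 × 0.11 × 0.13 × 0.07 = 108.252144 kJ
Via Brittlebush: 598900 × 0.17 × 0.05 × 0.11 = 559.9715 kJ
Total at Red-tailed hawk: 20.9916 + 108.252144 + 559.9715 = 689.215244 kJ

689.22 kJ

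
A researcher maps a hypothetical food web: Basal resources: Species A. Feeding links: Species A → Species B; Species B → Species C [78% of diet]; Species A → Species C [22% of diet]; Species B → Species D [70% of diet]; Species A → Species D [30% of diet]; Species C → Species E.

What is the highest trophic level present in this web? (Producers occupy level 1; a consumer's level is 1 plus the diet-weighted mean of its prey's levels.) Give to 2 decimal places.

3.78

Species B: 1 + 1 = 2
Species C: 1 + (0.78×2 + 0.22×1) = 2.78
Species D: 1 + (0.7×2 + 0.3×1) = 2.7
Species E: 1 + 2.78 = 3.78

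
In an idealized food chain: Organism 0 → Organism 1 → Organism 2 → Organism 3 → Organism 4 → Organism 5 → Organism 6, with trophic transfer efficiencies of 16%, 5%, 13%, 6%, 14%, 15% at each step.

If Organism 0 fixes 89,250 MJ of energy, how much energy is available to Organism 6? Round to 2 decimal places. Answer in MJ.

Organism 1: 89250 × 0.16 = 14280 MJ
Organism 2: 14280 × 0.05 = 714 MJ
Organism 3: 714 × 0.13 = 92.82 MJ
Organism 4: 92.82 × 0.06 = 5.5692 MJ
Organism 5: 5.5692 × 0.14 = 0.779688 MJ
Organism 6: 0.779688 × 0.15 = 0.1169532 MJ

0.12 MJ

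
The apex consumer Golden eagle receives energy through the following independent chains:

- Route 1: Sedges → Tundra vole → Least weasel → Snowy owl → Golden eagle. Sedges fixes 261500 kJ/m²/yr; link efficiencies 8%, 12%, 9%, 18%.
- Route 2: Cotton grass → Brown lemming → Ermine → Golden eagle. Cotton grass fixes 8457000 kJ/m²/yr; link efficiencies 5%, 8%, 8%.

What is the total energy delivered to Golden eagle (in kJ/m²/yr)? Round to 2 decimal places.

Route 1: 261500 × 0.08 × 0.12 × 0.09 × 0.18 = 40.66848 kJ/m²/yr
Route 2: 8457000 × 0.05 × 0.08 × 0.08 = 2706.24 kJ/m²/yr
Total at Golden eagle: 40.66848 + 2706.24 = 2746.90848 kJ/m²/yr

2746.91 kJ/m²/yr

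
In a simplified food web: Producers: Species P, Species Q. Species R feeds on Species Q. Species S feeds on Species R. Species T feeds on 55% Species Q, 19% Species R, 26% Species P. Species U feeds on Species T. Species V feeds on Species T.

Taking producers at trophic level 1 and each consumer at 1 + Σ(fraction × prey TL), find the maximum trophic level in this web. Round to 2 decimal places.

Species R: 1 + 1 = 2
Species S: 1 + 2 = 3
Species T: 1 + (0.55×1 + 0.19×2 + 0.26×1) = 2.19
Species U: 1 + 2.19 = 3.19
Species V: 1 + 2.19 = 3.19

3.19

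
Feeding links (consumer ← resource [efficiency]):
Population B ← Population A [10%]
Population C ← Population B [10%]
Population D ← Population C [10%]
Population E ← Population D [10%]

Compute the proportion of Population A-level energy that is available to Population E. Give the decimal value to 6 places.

0.000100

Product of link efficiencies: 0.1 × 0.1 × 0.1 × 0.1 = 0.0001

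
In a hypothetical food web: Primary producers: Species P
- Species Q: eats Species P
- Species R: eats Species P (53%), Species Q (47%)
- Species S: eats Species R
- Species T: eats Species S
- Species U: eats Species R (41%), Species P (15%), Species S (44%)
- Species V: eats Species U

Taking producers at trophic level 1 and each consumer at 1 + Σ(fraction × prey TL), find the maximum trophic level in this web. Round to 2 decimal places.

4.69

Species Q: 1 + 1 = 2
Species R: 1 + (0.53×1 + 0.47×2) = 2.47
Species S: 1 + 2.47 = 3.47
Species T: 1 + 3.47 = 4.47
Species U: 1 + (0.41×2.47 + 0.15×1 + 0.44×3.47) = 3.6895
Species V: 1 + 3.6895 = 4.6895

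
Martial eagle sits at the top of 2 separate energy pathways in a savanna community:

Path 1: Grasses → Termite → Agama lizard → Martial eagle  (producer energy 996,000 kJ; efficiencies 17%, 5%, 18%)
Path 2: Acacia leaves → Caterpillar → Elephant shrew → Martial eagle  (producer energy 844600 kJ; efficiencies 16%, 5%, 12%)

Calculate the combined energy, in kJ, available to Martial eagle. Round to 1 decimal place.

2334.7 kJ

Path 1: 996000 × 0.17 × 0.05 × 0.18 = 1523.88 kJ
Path 2: 844600 × 0.16 × 0.05 × 0.12 = 810.816 kJ
Total at Martial eagle: 1523.88 + 810.816 = 2334.696 kJ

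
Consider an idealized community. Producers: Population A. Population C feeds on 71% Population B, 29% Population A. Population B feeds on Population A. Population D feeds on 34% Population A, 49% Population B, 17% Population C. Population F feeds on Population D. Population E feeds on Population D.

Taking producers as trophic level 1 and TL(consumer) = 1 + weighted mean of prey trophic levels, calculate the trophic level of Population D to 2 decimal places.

2.78

Population B: 1 + 1 = 2
Population C: 1 + (0.71×2 + 0.29×1) = 2.71
Population D: 1 + (0.34×1 + 0.49×2 + 0.17×2.71) = 2.7807
Population E: 1 + 2.7807 = 3.7807
Population F: 1 + 2.7807 = 3.7807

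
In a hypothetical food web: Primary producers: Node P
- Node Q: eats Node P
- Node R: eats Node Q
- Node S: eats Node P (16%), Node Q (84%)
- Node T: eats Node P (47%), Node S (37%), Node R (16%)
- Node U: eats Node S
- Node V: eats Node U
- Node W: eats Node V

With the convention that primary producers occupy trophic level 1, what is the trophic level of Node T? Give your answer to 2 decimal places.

3.00

Node Q: 1 + 1 = 2
Node R: 1 + 2 = 3
Node S: 1 + (0.16×1 + 0.84×2) = 2.84
Node T: 1 + (0.47×1 + 0.37×2.84 + 0.16×3) = 3.0008
Node U: 1 + 2.84 = 3.84
Node V: 1 + 3.84 = 4.84
Node W: 1 + 4.84 = 5.84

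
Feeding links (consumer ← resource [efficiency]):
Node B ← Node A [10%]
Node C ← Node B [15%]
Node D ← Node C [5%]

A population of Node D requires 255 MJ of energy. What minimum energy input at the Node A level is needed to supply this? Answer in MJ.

340000 MJ

Cumulative transfer efficiency: 0.1 × 0.15 × 0.05 = 0.00075
Node A energy = 255 / 0.00075 = 340000 MJ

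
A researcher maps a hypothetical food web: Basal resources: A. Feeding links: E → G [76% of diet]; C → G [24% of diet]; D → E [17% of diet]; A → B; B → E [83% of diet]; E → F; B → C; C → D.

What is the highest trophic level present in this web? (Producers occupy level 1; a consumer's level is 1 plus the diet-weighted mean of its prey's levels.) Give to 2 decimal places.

B: 1 + 1 = 2
C: 1 + 2 = 3
D: 1 + 3 = 4
E: 1 + (0.17×4 + 0.83×2) = 3.34
F: 1 + 3.34 = 4.34
G: 1 + (0.76×3.34 + 0.24×3) = 4.2584

4.34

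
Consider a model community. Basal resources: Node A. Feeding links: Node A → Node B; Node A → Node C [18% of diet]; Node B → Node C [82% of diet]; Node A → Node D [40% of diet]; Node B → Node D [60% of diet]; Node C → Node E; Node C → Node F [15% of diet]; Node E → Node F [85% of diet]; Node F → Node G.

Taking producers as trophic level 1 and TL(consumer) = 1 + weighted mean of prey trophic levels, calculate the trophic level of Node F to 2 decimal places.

Node B: 1 + 1 = 2
Node C: 1 + (0.18×1 + 0.82×2) = 2.82
Node D: 1 + (0.4×1 + 0.6×2) = 2.6
Node E: 1 + 2.82 = 3.82
Node F: 1 + (0.15×2.82 + 0.85×3.82) = 4.67
Node G: 1 + 4.67 = 5.67

4.67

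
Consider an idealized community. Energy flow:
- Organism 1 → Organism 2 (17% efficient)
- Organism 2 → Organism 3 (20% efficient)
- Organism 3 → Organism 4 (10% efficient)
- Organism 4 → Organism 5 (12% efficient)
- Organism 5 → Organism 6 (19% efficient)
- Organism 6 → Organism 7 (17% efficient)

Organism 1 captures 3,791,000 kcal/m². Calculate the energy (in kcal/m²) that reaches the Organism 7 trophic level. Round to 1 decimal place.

Organism 2: 3791000 × 0.17 = 644470 kcal/m²
Organism 3: 644470 × 0.2 = 128894 kcal/m²
Organism 4: 128894 × 0.1 = 12889.4 kcal/m²
Organism 5: 12889.4 × 0.12 = 1546.728 kcal/m²
Organism 6: 1546.728 × 0.19 = 293.87832 kcal/m²
Organism 7: 293.87832 × 0.17 = 49.9593144 kcal/m²

50.0 kcal/m²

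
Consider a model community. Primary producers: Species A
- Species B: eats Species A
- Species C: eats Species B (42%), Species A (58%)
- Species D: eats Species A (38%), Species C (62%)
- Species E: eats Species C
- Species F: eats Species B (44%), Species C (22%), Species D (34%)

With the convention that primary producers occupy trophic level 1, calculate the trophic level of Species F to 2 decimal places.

Species B: 1 + 1 = 2
Species C: 1 + (0.42×2 + 0.58×1) = 2.42
Species D: 1 + (0.38×1 + 0.62×2.42) = 2.8804
Species E: 1 + 2.42 = 3.42
Species F: 1 + (0.44×2 + 0.22×2.42 + 0.34×2.8804) = 3.391736

3.39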